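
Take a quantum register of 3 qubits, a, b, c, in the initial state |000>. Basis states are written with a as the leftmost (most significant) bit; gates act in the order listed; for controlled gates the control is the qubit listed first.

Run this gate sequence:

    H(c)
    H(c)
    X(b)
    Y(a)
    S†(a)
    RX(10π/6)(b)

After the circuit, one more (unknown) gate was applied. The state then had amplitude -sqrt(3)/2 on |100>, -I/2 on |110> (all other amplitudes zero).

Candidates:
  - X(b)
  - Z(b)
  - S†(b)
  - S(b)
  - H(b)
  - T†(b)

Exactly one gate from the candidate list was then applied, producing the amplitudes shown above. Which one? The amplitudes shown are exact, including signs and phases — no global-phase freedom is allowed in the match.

The unique candidate consistent with the amplitudes is X(b). Key observation: gates 1-2 undo each other exactly, leaving only the rest of the circuit to track.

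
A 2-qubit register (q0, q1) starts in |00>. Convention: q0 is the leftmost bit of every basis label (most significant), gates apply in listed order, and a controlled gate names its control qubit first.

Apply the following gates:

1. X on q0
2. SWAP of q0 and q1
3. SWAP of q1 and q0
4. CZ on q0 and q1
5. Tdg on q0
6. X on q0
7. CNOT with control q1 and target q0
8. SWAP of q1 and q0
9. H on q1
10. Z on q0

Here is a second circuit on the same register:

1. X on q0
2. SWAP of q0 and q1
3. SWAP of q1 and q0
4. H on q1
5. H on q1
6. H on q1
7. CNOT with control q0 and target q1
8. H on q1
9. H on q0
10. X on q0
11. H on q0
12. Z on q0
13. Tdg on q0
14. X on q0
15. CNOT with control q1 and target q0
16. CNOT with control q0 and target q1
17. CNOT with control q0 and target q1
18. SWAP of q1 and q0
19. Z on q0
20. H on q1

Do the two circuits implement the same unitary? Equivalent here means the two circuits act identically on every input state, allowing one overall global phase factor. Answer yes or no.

Yes, they are equivalent — the unitaries differ by at most a global phase.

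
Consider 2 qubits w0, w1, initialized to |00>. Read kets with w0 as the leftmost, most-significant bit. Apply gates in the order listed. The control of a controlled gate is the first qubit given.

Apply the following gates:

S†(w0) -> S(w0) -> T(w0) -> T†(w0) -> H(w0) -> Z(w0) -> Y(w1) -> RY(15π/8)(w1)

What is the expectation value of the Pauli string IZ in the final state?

The observable IZ averages to -sqrt(sqrt(2) + 2)/2.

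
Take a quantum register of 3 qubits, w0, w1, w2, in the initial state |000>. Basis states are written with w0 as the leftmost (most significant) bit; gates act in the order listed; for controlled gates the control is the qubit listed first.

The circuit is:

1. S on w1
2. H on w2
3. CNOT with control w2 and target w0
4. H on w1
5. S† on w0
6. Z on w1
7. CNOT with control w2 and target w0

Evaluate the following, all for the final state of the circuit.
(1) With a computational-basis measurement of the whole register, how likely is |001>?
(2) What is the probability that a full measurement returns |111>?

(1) A full measurement returns |001> with probability 1/4.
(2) Outcome |111> occurs with probability 0.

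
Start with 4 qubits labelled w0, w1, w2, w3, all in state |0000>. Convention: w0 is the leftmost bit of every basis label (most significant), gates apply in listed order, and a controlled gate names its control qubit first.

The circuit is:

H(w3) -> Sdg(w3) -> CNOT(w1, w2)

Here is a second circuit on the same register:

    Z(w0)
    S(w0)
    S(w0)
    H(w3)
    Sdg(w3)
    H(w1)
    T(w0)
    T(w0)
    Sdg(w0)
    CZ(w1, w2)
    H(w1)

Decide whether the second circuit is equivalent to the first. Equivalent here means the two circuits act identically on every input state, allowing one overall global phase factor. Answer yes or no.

No, they are not equivalent — no single phase factor reconciles the two unitaries.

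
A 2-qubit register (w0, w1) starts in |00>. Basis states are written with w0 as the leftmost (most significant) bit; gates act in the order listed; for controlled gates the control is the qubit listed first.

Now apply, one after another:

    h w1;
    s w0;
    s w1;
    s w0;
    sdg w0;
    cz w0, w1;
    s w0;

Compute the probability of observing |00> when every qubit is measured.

Outcome |00> occurs with probability 1/2. Key observation: steps 4-5 multiply out to the identity, so the circuit reduces to the remaining gates.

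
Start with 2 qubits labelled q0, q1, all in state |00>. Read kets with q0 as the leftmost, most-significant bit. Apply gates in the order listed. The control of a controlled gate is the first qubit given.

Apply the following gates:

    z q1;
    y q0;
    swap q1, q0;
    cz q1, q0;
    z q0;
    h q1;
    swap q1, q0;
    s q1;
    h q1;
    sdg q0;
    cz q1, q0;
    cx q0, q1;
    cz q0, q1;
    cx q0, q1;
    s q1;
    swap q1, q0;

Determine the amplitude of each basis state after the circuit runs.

The resulting statevector has amplitude I/2 on |00>, 1/2 on |01>, -1/2 on |10>, I/2 on |11>.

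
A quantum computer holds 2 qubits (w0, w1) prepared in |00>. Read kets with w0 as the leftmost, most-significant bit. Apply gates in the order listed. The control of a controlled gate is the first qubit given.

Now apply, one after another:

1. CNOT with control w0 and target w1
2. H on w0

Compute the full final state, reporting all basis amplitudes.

The resulting statevector has amplitude sqrt(2)/2 on |00>, 0 on |01>, sqrt(2)/2 on |10>, 0 on |11>.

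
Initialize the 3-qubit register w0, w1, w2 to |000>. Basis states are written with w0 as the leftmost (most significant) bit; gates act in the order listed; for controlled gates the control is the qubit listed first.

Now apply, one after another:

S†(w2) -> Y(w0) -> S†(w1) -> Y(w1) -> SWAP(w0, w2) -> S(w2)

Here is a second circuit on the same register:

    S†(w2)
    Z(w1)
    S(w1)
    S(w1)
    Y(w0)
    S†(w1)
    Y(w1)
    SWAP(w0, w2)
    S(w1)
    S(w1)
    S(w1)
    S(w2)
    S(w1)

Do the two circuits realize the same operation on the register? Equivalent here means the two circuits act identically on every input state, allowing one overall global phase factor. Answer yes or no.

Yes, they are equivalent — the unitaries differ by at most a global phase.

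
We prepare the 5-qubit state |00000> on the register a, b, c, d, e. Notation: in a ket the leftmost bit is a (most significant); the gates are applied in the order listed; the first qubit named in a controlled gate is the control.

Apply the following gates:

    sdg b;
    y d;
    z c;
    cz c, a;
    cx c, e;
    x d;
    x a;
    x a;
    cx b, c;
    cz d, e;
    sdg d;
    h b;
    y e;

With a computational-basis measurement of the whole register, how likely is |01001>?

Outcome |01001> occurs with probability 1/2.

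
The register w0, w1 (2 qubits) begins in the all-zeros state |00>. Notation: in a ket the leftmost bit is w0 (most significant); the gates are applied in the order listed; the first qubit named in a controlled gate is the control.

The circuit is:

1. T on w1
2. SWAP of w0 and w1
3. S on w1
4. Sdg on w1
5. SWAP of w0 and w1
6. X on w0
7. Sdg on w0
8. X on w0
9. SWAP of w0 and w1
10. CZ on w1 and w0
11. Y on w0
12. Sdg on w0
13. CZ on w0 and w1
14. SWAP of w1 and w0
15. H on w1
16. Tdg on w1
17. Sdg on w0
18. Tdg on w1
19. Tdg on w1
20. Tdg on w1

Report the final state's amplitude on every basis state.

The resulting statevector has amplitude -sqrt(2)*I/2 on |00>, -sqrt(2)*I/2 on |01>, 0 on |10>, 0 on |11>. Key observation: gates 2-5 undo each other exactly, leaving only the rest of the circuit to track.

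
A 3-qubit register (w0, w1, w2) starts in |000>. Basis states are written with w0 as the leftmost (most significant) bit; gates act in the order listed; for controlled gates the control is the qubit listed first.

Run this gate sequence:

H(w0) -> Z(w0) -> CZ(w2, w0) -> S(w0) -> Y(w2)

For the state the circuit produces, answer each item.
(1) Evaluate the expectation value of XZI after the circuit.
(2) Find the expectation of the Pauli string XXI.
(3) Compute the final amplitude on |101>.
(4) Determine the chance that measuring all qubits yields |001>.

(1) The observable XZI averages to 0.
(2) The observable XXI averages to 0.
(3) |101> carries amplitude sqrt(2)/2 in the final state.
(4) Outcome |001> occurs with probability 1/2.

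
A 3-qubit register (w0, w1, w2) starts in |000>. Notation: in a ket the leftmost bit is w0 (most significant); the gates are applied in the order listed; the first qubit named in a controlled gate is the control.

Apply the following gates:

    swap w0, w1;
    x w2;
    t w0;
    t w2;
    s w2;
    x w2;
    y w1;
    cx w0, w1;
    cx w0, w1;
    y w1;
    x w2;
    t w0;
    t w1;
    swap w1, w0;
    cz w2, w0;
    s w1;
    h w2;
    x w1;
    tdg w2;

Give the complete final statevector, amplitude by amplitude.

The final amplitudes are sqrt(2)*exp(3*I*pi/4)/2 on |010>, -sqrt(2)*I/2 on |011>, and 0 on every other basis state. Key observation: the block from step 6 through step 11 cancels to the identity and can be dropped.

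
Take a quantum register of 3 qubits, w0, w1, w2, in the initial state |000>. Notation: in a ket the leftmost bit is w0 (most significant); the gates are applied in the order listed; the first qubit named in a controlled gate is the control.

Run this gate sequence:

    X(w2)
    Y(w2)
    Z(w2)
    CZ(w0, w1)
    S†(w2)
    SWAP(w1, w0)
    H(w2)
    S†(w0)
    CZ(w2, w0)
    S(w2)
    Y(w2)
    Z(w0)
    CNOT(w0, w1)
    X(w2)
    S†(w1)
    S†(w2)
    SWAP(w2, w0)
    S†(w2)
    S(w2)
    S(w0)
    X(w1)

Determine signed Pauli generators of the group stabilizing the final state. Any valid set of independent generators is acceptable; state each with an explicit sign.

The stabilizer group can be generated by -YII, -IZI, +IIZ, among other valid generating sets.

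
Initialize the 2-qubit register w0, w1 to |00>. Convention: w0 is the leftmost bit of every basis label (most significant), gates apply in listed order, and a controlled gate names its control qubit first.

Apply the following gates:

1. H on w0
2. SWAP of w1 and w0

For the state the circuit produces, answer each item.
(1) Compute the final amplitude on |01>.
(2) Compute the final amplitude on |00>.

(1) The amplitude on |01> is sqrt(2)/2.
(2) The amplitude on |00> is sqrt(2)/2.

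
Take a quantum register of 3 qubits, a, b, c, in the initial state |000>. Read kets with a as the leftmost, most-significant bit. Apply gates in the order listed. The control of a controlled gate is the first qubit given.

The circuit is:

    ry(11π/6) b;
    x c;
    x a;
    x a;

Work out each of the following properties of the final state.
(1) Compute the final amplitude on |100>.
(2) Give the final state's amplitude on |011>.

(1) The final state's coefficient on |100> equals 0. Key observation: the block from step 3 through step 4 cancels to the identity and can be dropped.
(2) The amplitude on |011> is -sqrt(2)/4 + sqrt(6)/4.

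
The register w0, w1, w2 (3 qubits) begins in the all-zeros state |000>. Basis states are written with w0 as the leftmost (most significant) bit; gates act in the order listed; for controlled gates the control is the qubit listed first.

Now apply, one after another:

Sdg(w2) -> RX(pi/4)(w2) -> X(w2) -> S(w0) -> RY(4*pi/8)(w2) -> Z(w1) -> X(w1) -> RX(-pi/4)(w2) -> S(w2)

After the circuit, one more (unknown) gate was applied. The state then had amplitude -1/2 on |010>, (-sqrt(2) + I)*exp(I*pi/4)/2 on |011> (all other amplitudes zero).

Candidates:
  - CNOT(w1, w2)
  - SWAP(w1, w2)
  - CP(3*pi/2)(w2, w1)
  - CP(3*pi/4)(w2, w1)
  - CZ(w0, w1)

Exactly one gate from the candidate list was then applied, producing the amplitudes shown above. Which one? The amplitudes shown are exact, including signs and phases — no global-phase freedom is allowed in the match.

The unique candidate consistent with the amplitudes is CP(3*pi/4)(w2, w1).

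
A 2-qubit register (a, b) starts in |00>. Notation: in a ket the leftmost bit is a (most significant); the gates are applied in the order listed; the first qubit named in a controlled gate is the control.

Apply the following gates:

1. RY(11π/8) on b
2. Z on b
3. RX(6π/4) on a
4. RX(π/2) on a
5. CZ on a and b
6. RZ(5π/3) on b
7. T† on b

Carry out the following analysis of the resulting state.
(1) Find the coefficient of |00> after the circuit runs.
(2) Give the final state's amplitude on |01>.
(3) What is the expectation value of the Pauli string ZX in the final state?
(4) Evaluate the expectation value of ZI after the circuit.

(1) The amplitude on |00> is -exp(I*pi/6)*cos(5*pi/16).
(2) |01> carries amplitude exp(7*I*pi/12)*sin(5*pi/16) in the final state.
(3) The observable ZX averages to sqrt(sqrt(2) + 2)*(-sqrt(6) + sqrt(2))/8.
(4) The expectation value of ZI is 1.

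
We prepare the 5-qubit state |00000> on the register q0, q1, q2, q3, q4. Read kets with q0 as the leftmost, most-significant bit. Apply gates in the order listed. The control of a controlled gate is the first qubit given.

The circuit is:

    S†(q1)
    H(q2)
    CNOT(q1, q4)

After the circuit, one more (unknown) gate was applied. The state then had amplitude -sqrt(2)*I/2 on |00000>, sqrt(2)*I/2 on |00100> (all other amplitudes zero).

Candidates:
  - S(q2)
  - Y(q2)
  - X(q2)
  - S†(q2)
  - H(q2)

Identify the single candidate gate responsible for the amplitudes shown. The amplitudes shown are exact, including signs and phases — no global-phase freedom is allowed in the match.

The unique candidate consistent with the amplitudes is Y(q2).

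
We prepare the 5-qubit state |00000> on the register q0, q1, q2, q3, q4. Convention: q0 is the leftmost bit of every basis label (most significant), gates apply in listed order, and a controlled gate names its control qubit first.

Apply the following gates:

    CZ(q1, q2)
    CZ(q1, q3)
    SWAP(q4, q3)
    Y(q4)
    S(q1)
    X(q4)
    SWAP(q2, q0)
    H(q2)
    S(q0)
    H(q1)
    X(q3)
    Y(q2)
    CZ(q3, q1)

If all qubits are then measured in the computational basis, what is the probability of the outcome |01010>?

Outcome |01010> occurs with probability 1/4.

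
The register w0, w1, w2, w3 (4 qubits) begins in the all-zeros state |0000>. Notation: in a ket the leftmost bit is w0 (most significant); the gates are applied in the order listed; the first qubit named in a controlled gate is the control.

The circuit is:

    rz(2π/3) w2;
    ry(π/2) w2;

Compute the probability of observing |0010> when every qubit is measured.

A full measurement returns |0010> with probability 1/2.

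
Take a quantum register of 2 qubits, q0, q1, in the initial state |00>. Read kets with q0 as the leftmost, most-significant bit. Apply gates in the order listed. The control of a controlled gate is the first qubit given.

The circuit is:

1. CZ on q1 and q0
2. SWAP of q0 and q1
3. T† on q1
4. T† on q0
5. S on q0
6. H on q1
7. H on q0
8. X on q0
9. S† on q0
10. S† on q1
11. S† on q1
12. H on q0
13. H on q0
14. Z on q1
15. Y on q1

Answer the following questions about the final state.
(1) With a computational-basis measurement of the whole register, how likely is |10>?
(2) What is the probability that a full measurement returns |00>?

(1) The probability of measuring |10> is 1/4.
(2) Outcome |00> occurs with probability 1/4.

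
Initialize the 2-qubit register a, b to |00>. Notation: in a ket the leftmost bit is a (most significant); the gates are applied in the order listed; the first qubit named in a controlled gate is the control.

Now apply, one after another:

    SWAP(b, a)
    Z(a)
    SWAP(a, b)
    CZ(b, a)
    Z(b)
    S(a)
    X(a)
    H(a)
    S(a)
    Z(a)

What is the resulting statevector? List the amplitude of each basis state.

The resulting statevector has amplitude sqrt(2)/2 on |00>, 0 on |01>, sqrt(2)*I/2 on |10>, 0 on |11>.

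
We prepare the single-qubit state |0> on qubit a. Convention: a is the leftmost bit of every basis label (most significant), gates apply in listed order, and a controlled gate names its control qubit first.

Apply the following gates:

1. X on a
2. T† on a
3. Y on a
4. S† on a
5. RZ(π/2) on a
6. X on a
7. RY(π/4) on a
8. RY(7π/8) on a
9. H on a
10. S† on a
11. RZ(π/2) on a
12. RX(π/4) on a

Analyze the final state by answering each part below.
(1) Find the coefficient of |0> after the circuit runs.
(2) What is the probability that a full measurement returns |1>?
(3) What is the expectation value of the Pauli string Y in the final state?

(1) The amplitude on |0> is sqrt(2)*exp(-I*pi/4)*sin(7*pi/16)/4 - exp(I*pi/4)*sin(7*pi/16)/4 - sqrt(2)*sqrt(1/2 - sqrt(2)/4)*sqrt(sqrt(2)/4 + 1/2)*exp(I*pi/4)*sin(7*pi/16)/2 + exp(-I*pi/4)*sin(7*pi/16)/4 + sqrt(2)*sqrt(1/2 - sqrt(2)/4)*sqrt(sqrt(2)/4 + 1/2)*exp(-I*pi/4)*sin(7*pi/16)/2 - sqrt(2)*exp(I*pi/4)*cos(7*pi/16)/4 - sqrt(2)*sqrt(1/2 - sqrt(2)/4)*sqrt(sqrt(2)/4 + 1/2)*exp(I*pi/4)*cos(7*pi/16)/2 + sqrt(2)*sqrt(1/2 - sqrt(2)/4)*sqrt(sqrt(2)/4 + 1/2)*exp(-I*pi/4)*cos(7*pi/16)/2 - exp(-I*pi/4)*cos(7*pi/16)/4 + exp(I*pi/4)*cos(7*pi/16)/4 - sqrt(2)*exp(-I*pi/4)*cos(7*pi/16)/4 + sqrt(2)*exp(I*pi/4)*sin(7*pi/16)/4.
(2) A full measurement returns |1> with probability -sqrt(2)*sqrt(1/2 - sqrt(2)/4)*sqrt(sqrt(2)/4 + 1/2)*sin(7*pi/16)**2/2 + sqrt(2)*sqrt(1/2 - sqrt(2)/4)*sqrt(sqrt(2)/4 + 1/2)*cos(7*pi/16)**2/2 + cos(7*pi/16)**2/2 + sin(7*pi/16)*cos(7*pi/16)/2 + sin(7*pi/16)**2/2.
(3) In the final state, Y has expectation -sin(7*pi/16)**2/2 + cos(7*pi/16)**2/2 + 2*sqrt(2)*sqrt(1/2 - sqrt(2)/4)*sqrt(sqrt(2)/4 + 1/2)*sin(7*pi/16)*cos(7*pi/16).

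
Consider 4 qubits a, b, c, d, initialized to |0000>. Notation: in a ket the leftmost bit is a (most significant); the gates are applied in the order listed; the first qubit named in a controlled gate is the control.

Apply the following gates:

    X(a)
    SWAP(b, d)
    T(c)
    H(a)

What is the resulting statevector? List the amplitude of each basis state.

The final amplitudes are sqrt(2)/2 on |0000>, -sqrt(2)/2 on |1000>, and 0 on every other basis state.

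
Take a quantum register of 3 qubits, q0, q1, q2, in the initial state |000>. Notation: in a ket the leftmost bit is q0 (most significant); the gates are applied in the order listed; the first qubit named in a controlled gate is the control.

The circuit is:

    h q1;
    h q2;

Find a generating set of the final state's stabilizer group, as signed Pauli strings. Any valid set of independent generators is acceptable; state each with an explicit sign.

The stabilizer group can be generated by +IXI, +IIX, +ZII, among other valid generating sets.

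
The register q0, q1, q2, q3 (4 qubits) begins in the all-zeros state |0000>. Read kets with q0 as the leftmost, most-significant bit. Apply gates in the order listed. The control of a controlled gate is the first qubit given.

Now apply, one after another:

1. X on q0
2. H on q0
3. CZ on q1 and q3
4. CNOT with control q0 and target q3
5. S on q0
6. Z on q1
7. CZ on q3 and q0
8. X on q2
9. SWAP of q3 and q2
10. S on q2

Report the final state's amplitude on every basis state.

After the circuit, the state carries amplitude sqrt(2)/2 on |0001>, -sqrt(2)/2 on |1011>, and 0 on every other basis state.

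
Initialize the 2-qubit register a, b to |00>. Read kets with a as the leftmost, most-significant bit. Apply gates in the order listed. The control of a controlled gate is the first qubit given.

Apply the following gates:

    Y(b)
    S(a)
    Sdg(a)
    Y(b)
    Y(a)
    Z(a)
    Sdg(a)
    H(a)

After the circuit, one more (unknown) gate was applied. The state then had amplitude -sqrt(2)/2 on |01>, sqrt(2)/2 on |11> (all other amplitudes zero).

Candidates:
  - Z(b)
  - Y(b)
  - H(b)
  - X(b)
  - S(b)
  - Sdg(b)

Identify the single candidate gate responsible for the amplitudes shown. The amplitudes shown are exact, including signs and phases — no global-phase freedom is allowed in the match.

The applied gate was X(b). Key observation: gates 1-4 undo each other exactly, leaving only the rest of the circuit to track.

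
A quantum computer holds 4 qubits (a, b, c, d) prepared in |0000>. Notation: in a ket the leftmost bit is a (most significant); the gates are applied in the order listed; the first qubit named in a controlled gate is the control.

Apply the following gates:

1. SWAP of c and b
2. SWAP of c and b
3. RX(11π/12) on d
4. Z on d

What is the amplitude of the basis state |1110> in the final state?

|1110> carries amplitude 0 in the final state. Key observation: steps 1-2 multiply out to the identity, so the circuit reduces to the remaining gates.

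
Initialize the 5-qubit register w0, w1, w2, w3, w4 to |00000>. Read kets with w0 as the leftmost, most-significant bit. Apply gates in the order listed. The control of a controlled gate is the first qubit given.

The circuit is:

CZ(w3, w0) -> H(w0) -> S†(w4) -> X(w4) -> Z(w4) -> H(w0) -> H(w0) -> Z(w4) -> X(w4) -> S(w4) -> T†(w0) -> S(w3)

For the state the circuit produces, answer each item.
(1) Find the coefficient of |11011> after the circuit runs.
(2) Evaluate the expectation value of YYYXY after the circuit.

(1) The amplitude on |11011> is 0.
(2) The expectation value of YYYXY is 0.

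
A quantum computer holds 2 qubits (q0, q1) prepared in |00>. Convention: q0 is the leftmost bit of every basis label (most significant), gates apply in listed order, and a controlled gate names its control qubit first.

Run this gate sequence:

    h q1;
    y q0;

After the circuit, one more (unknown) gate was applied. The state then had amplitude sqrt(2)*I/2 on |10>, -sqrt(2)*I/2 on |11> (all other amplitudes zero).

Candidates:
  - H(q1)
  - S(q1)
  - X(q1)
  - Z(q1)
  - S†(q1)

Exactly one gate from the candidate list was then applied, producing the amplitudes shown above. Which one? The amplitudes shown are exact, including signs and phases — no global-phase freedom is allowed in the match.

The unique candidate consistent with the amplitudes is Z(q1).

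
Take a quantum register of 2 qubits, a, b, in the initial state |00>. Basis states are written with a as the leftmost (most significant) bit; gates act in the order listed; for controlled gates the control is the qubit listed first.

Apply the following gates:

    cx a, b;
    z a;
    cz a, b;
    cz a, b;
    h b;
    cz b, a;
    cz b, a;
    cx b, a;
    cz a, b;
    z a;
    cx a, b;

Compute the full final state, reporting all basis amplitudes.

After the circuit, the state carries amplitude sqrt(2)/2 on |00>, 0 on |01>, sqrt(2)/2 on |10>, 0 on |11>.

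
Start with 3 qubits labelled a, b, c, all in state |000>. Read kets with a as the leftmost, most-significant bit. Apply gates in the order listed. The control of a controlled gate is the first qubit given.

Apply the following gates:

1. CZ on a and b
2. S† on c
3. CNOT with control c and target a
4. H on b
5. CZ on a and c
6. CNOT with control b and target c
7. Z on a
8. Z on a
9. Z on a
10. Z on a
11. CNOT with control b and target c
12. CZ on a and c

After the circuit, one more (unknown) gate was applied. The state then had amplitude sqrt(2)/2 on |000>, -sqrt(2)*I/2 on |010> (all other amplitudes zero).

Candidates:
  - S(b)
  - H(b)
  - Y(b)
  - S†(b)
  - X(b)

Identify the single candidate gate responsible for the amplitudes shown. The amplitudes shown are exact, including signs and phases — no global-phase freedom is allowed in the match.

The unique candidate consistent with the amplitudes is S†(b). Key observation: the block from step 5 through step 12 cancels to the identity and can be dropped.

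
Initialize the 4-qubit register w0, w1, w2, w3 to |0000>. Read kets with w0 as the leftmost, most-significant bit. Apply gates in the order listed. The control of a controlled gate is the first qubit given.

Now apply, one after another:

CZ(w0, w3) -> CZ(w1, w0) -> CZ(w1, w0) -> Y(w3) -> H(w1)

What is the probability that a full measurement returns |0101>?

A full measurement returns |0101> with probability 1/2.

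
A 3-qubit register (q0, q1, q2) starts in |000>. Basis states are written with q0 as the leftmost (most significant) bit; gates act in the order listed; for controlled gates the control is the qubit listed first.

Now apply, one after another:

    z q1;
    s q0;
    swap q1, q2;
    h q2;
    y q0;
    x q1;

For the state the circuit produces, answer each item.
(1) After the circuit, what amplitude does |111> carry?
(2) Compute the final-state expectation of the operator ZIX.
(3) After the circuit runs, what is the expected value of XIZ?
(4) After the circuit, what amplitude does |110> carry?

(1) The amplitude on |111> is sqrt(2)*I/2.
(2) The observable ZIX averages to -1.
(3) The observable XIZ averages to 0.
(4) The final state's coefficient on |110> equals sqrt(2)*I/2.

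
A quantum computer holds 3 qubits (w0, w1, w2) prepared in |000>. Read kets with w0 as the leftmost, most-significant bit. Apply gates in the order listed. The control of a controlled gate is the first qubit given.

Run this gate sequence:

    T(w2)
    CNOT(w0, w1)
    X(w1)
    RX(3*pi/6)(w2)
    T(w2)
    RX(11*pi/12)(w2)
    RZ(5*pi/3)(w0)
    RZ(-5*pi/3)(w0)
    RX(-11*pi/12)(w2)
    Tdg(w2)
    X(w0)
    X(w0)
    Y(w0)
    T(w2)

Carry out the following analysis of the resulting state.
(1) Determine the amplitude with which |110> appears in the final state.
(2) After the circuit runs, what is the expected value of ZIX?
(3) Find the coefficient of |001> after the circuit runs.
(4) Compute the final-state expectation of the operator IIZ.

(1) |110> carries amplitude sqrt(2)*I/2 in the final state. Key observation: gates 5-10 undo each other exactly, leaving only the rest of the circuit to track.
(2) The expectation value of ZIX is -sqrt(2)/2.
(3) |001> carries amplitude 0 in the final state.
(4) In the final state, IIZ has expectation 0.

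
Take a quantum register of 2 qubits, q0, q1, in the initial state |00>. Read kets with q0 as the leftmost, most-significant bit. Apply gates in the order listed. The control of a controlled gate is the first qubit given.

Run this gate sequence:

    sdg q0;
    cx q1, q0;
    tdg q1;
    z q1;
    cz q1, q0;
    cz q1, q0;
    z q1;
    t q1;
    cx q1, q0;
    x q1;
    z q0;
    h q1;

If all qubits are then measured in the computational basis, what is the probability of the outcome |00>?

A full measurement returns |00> with probability 1/2. Key observation: gates 2-9 undo each other exactly, leaving only the rest of the circuit to track.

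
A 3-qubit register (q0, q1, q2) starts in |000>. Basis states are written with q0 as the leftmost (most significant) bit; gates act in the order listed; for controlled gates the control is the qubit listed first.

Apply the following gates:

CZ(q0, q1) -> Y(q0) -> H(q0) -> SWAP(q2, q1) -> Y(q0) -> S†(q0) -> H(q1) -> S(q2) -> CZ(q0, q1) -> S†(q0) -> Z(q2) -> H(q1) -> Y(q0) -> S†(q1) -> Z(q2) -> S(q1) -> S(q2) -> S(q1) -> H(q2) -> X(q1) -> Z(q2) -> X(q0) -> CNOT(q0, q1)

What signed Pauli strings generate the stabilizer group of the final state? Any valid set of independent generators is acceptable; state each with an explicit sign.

One valid set of independent stabilizer generators is +YII, -IIX, -IZI (any independent generating set of the same group is equally correct).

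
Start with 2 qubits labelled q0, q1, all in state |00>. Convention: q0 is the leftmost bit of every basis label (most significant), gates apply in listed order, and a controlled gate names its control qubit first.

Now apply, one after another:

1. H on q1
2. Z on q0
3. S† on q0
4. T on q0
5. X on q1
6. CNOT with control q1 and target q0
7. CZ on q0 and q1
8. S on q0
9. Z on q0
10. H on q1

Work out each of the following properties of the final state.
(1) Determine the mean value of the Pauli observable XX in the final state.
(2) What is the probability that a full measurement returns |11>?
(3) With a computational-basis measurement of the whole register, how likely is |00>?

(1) In the final state, XX has expectation 0.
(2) The probability of measuring |11> is 1/4.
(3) The probability of measuring |00> is 1/4.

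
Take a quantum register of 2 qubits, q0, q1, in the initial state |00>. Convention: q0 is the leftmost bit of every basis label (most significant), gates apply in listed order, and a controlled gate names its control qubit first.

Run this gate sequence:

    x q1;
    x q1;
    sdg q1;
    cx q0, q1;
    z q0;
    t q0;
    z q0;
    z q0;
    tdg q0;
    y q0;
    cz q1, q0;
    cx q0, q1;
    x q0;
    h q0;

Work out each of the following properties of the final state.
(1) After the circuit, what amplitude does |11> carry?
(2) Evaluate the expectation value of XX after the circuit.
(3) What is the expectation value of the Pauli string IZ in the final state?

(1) The amplitude on |11> is sqrt(2)*I/2. Key observation: steps 6-9 multiply out to the identity, so the circuit reduces to the remaining gates.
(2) The expectation value of XX is 0.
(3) In the final state, IZ has expectation -1.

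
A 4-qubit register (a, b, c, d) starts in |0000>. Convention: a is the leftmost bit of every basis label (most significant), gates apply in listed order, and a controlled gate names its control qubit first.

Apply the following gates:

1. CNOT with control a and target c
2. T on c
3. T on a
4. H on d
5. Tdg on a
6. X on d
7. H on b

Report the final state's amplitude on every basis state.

The final amplitudes are 1/2 on |0000>, 1/2 on |0001>, 1/2 on |0100>, 1/2 on |0101>, and 0 on every other basis state.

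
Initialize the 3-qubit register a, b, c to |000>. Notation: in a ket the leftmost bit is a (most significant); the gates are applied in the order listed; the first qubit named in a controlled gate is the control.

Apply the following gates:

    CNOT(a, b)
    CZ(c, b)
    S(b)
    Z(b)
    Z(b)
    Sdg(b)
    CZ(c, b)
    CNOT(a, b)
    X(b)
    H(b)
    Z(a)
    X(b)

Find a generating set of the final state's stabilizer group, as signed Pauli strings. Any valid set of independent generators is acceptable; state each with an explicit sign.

The final state is stabilized by the group generated by -IXI, +ZII, +IIZ; other independent generating sets are equally valid.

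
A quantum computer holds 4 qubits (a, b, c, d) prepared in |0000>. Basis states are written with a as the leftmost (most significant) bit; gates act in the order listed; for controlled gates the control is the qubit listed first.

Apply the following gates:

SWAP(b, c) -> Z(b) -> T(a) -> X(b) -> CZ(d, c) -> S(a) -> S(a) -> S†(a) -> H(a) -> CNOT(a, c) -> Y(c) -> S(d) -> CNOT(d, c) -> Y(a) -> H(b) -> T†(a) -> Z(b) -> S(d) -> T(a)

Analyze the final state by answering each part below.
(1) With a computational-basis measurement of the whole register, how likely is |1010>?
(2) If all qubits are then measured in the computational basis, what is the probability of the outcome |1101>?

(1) A full measurement returns |1010> with probability 1/4.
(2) The probability of measuring |1101> is 0.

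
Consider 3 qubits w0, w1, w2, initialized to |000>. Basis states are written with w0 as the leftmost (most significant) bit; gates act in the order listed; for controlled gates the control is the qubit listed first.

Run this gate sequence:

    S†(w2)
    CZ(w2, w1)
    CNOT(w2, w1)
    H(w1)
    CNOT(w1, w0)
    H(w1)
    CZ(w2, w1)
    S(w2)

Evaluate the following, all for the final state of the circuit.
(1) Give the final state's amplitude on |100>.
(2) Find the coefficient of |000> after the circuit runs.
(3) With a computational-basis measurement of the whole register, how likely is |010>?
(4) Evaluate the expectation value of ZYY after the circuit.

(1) The amplitude on |100> is 1/2.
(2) The amplitude on |000> is 1/2.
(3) A full measurement returns |010> with probability 1/4.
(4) The expectation value of ZYY is 0.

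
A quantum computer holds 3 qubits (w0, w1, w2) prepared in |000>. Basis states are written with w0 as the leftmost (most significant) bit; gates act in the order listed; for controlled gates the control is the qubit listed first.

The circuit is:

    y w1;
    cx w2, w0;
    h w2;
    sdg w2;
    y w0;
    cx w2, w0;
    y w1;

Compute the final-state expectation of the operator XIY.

The observable XIY averages to -1.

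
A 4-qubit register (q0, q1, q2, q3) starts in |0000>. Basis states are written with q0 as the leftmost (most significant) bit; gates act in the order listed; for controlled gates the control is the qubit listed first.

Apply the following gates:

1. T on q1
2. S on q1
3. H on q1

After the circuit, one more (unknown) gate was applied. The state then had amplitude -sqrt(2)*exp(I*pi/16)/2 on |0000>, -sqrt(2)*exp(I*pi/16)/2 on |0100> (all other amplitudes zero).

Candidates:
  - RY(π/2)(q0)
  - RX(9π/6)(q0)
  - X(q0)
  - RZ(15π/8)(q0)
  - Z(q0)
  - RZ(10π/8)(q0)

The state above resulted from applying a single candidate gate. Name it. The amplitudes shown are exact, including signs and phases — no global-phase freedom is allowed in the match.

The applied gate was RZ(15π/8)(q0).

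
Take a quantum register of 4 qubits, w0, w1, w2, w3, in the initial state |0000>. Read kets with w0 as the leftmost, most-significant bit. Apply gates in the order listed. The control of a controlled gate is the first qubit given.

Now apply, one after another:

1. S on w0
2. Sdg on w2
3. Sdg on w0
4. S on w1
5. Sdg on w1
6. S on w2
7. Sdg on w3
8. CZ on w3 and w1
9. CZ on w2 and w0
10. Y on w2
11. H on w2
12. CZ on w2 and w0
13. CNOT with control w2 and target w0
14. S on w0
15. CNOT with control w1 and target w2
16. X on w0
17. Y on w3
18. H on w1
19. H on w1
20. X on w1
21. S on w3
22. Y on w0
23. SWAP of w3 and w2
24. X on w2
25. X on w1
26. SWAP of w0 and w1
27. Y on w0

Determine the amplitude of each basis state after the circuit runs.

The final amplitudes are -sqrt(2)*I/2 on |1000>, sqrt(2)/2 on |1101>, and 0 on every other basis state. Key observation: gates 4-5 undo each other exactly, leaving only the rest of the circuit to track.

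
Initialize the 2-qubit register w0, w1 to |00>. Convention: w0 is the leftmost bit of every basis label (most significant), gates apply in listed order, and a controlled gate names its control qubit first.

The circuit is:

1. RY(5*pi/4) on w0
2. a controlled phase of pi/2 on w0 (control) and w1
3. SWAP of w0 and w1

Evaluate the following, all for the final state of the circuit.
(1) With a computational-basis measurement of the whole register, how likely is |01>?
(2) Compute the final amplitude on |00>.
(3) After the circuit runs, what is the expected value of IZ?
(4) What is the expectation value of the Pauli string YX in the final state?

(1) The probability of measuring |01> is sqrt(2)/4 + 1/2.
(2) The final state's coefficient on |00> equals -sqrt(2 - sqrt(2))/2.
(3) In the final state, IZ has expectation -sqrt(2)/2.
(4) In the final state, YX has expectation 0.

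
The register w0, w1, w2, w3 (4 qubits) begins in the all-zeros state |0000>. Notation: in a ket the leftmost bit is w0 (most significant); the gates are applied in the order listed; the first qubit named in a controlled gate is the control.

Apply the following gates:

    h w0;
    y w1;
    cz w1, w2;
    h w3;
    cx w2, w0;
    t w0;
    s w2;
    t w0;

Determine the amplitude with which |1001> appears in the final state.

|1001> carries amplitude 0 in the final state.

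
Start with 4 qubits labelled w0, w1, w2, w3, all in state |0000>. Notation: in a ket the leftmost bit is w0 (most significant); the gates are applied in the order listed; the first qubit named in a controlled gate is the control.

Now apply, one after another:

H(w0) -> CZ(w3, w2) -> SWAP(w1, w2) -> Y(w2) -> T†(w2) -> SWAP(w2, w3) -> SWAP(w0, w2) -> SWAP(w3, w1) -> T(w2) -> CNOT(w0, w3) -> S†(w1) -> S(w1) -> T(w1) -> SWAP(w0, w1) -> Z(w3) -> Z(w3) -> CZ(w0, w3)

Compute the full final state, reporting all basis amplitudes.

The resulting statevector has amplitude sqrt(2)*I/2 on |1000>, sqrt(2)*exp(3*I*pi/4)/2 on |1010>, and 0 on every other basis state.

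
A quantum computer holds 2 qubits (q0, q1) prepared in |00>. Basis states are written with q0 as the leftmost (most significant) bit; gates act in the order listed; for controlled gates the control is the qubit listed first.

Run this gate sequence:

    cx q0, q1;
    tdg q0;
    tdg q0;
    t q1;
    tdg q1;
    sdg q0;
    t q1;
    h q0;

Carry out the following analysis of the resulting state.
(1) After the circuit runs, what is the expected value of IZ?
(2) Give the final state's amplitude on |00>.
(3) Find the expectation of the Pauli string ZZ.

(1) The observable IZ averages to 1.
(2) |00> carries amplitude sqrt(2)/2 in the final state.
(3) In the final state, ZZ has expectation 0.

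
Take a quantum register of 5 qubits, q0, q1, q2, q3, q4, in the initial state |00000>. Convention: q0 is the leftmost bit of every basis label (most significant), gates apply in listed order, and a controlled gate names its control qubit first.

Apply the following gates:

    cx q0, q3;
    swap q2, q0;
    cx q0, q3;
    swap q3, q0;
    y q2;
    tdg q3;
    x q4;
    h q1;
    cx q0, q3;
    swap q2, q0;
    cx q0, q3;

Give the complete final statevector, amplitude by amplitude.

The resulting statevector has amplitude sqrt(2)*I/2 on |10011>, sqrt(2)*I/2 on |11011>, and 0 on every other basis state.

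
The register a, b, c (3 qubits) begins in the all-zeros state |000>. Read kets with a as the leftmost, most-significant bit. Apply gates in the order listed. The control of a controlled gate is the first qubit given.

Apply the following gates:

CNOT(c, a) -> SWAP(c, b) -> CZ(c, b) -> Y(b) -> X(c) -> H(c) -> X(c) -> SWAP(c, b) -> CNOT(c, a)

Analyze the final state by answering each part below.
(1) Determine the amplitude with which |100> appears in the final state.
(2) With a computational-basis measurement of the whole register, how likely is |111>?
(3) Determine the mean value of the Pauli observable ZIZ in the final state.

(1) |100> carries amplitude 0 in the final state.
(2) A full measurement returns |111> with probability 1/2.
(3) In the final state, ZIZ has expectation 1.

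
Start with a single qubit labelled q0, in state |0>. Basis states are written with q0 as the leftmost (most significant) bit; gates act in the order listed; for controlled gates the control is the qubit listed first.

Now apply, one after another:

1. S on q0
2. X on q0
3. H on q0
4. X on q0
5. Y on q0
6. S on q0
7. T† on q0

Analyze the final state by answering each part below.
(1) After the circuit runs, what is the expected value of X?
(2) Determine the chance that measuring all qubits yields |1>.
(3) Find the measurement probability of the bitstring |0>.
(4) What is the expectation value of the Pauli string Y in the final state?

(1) In the final state, X has expectation sqrt(2)/2.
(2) A full measurement returns |1> with probability 1/2.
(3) A full measurement returns |0> with probability 1/2.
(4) The observable Y averages to sqrt(2)/2.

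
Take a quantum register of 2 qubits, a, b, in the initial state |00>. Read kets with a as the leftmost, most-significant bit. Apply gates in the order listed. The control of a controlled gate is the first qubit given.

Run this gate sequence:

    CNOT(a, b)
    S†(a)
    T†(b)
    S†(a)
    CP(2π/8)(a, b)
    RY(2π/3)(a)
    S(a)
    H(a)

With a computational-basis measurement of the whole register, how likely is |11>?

Outcome |11> occurs with probability 0.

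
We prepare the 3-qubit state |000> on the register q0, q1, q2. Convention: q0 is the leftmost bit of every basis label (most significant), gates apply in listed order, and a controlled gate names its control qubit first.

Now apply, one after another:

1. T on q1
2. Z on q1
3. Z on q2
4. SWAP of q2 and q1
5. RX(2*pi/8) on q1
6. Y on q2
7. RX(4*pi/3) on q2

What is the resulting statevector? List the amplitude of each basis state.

The resulting statevector has amplitude sqrt(3*sqrt(2) + 6)/4 on |000>, -I*sqrt(sqrt(2) + 2)/4 on |001>, -I*sqrt(6 - 3*sqrt(2))/4 on |010>, -sqrt(2 - sqrt(2))/4 on |011>, 0 on |100>, 0 on |101>, 0 on |110>, 0 on |111>.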